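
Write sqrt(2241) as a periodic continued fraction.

[47; (2, 1, 18, 3, 1, 2, 1, 3, 18, 1, 2, 94)]

Write x_i = (sqrt(2241) + m_i)/d_i with (m_0, d_0) = (0, 1). a_0 = floor(sqrt(2241)) = 47, since 47^2 = 2209 <= 2241 < 2304 = 48^2.
Iterate m_{i+1} = d_i*a_i - m_i, d_{i+1} = (2241 - m_{i+1}^2)/d_i, a_{i+1} = floor((a_0 + m_{i+1})/d_{i+1}):
  m_1 = 1*47 - 0 = 47, d_1 = (2241 - 47^2)/1 = 32/1 = 32, a_1 = floor((47 + 47)/32) = 2.
  m_2 = 32*2 - 47 = 17, d_2 = (2241 - 17^2)/32 = 1952/32 = 61, a_2 = floor((47 + 17)/61) = 1.
  m_3 = 61*1 - 17 = 44, d_3 = (2241 - 44^2)/61 = 305/61 = 5, a_3 = floor((47 + 44)/5) = 18.
  m_4 = 5*18 - 44 = 46, d_4 = (2241 - 46^2)/5 = 125/5 = 25, a_4 = floor((47 + 46)/25) = 3.
  m_5 = 25*3 - 46 = 29, d_5 = (2241 - 29^2)/25 = 1400/25 = 56, a_5 = floor((47 + 29)/56) = 1.
  m_6 = 56*1 - 29 = 27, d_6 = (2241 - 27^2)/56 = 1512/56 = 27, a_6 = floor((47 + 27)/27) = 2.
  m_7 = 27*2 - 27 = 27, d_7 = (2241 - 27^2)/27 = 1512/27 = 56, a_7 = floor((47 + 27)/56) = 1.
  m_8 = 56*1 - 27 = 29, d_8 = (2241 - 29^2)/56 = 1400/56 = 25, a_8 = floor((47 + 29)/25) = 3.
  m_9 = 25*3 - 29 = 46, d_9 = (2241 - 46^2)/25 = 125/25 = 5, a_9 = floor((47 + 46)/5) = 18.
  m_10 = 5*18 - 46 = 44, d_10 = (2241 - 44^2)/5 = 305/5 = 61, a_10 = floor((47 + 44)/61) = 1.
  m_11 = 61*1 - 44 = 17, d_11 = (2241 - 17^2)/61 = 1952/61 = 32, a_11 = floor((47 + 17)/32) = 2.
  m_12 = 32*2 - 17 = 47, d_12 = (2241 - 47^2)/32 = 32/32 = 1, a_12 = floor((47 + 47)/1) = 94.
  m_13 = 1*94 - 47 = 47, d_13 = (2241 - 47^2)/1 = 32/1 = 32: (m_13, d_13) = (m_1, d_1) = (47, 32), so from here the quotients repeat a_1, ..., a_12; the period length is 12.
Hence the expansion of sqrt(2241) is a_0 = 47 followed by the repeating block 2, 1, 18, 3, 1, 2, 1, 3, 18, 1, 2, 94 (period 12).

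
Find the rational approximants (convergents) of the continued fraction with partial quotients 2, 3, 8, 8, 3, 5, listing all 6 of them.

Using the convergent recurrence p_i = a_i*p_{i-1} + p_{i-2}, q_i = a_i*q_{i-1} + q_{i-2} with p_{-2}=0, p_{-1}=1, q_{-2}=1, q_{-1}=0:
  i=0: a_0=2, p_0 = 2*1 + 0 = 2, q_0 = 2*0 + 1 = 1.
  i=1: a_1=3, p_1 = 3*2 + 1 = 7, q_1 = 3*1 + 0 = 3.
  i=2: a_2=8, p_2 = 8*7 + 2 = 58, q_2 = 8*3 + 1 = 25.
  i=3: a_3=8, p_3 = 8*58 + 7 = 471, q_3 = 8*25 + 3 = 203.
  i=4: a_4=3, p_4 = 3*471 + 58 = 1471, q_4 = 3*203 + 25 = 634.
  i=5: a_5=5, p_5 = 5*1471 + 471 = 7826, q_5 = 5*634 + 203 = 3373.

2/1, 7/3, 58/25, 471/203, 1471/634, 7826/3373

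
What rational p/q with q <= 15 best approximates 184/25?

103/14

Expand x = 184/25 as a continued fraction with the Euclidean algorithm:
  184 = 7*25 + 9, so a_0 = 7.
  25 = 2*9 + 7, so a_1 = 2.
  9 = 1*7 + 2, so a_2 = 1.
  7 = 3*2 + 1, so a_3 = 3.
  2 = 2*1 + 0, so a_4 = 2.
so x = [7; 2, 1, 3, 2].
Convergents (p_i = a_i*p_{i-1} + p_{i-2}, q_i = a_i*q_{i-1} + q_{i-2} with p_{-2}=0, p_{-1}=1, q_{-2}=1, q_{-1}=0), until the denominator exceeds 15:
  i=0: a_0=7, p_0 = 7*1 + 0 = 7, q_0 = 7*0 + 1 = 1.
  i=1: a_1=2, p_1 = 2*7 + 1 = 15, q_1 = 2*1 + 0 = 2.
  i=2: a_2=1, p_2 = 1*15 + 7 = 22, q_2 = 1*2 + 1 = 3.
  i=3: a_3=3, p_3 = 3*22 + 15 = 81, q_3 = 3*3 + 2 = 11.
  i=4: a_4=2, p_4 = 2*81 + 22 = 184, q_4 = 2*11 + 3 = 25.
q_4 = 25 > 15, so the last convergent with denominator <= 15 is p_3/q_3 = 81/11.
The closest fraction with denominator <= 15 is either p_3/q_3 or the intermediate fraction (k*p_3 + p_2)/(k*q_3 + q_2) with the largest k >= 1 whose denominator stays <= 15; these approach x as k grows, and every other convergent or intermediate fraction in range is farther away.
Largest k: floor((15 - q_2)/q_3) = floor((15 - 3)/11) = 1.
That gives (1*81 + 22)/(1*11 + 3) = 103/14.
Compare the errors: |x - 81/11| = |184*11 - 81*25|/(25*11) = 1/275, and |x - 103/14| = |184*14 - 103*25|/(25*14) = 1/350.
Cross-multiplying, 1*275 = 275 < 350 = 1*350, so 1/350 is smaller: the intermediate fraction 103/14 is closer to x than 81/11.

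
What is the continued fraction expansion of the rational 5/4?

Run the Euclidean algorithm on 5 and 4; the successive quotients are the partial quotients a_0, a_1, ... (each step inverts the fractional part left over by the previous one):
  5 = 1*4 + 1, so a_0 = 1.
  4 = 4*1 + 0, so a_1 = 4.
The remainder reaches 0 after 2 divisions, so the expansion has 2 partial quotients, read off in order.

[1; 4]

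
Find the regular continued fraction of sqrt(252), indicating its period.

Write x_i = (sqrt(252) + m_i)/d_i with (m_0, d_0) = (0, 1). a_0 = floor(sqrt(252)) = 15, since 15^2 = 225 <= 252 < 256 = 16^2.
Iterate m_{i+1} = d_i*a_i - m_i, d_{i+1} = (252 - m_{i+1}^2)/d_i, a_{i+1} = floor((a_0 + m_{i+1})/d_{i+1}):
  m_1 = 1*15 - 0 = 15, d_1 = (252 - 15^2)/1 = 27/1 = 27, a_1 = floor((15 + 15)/27) = 1.
  m_2 = 27*1 - 15 = 12, d_2 = (252 - 12^2)/27 = 108/27 = 4, a_2 = floor((15 + 12)/4) = 6.
  m_3 = 4*6 - 12 = 12, d_3 = (252 - 12^2)/4 = 108/4 = 27, a_3 = floor((15 + 12)/27) = 1.
  m_4 = 27*1 - 12 = 15, d_4 = (252 - 15^2)/27 = 27/27 = 1, a_4 = floor((15 + 15)/1) = 30.
  m_5 = 1*30 - 15 = 15, d_5 = (252 - 15^2)/1 = 27/1 = 27: (m_5, d_5) = (m_1, d_1) = (15, 27), so from here the quotients repeat a_1, ..., a_4; the period length is 4.
Hence the expansion of sqrt(252) is a_0 = 15 followed by the repeating block 1, 6, 1, 30 (period 4).

[15; (1, 6, 1, 30)]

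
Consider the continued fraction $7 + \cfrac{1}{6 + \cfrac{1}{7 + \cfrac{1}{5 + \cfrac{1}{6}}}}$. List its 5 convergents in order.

7/1, 43/6, 308/43, 1583/221, 9806/1369

Using the convergent recurrence p_i = a_i*p_{i-1} + p_{i-2}, q_i = a_i*q_{i-1} + q_{i-2} with p_{-2}=0, p_{-1}=1, q_{-2}=1, q_{-1}=0:
  i=0: a_0=7, p_0 = 7*1 + 0 = 7, q_0 = 7*0 + 1 = 1.
  i=1: a_1=6, p_1 = 6*7 + 1 = 43, q_1 = 6*1 + 0 = 6.
  i=2: a_2=7, p_2 = 7*43 + 7 = 308, q_2 = 7*6 + 1 = 43.
  i=3: a_3=5, p_3 = 5*308 + 43 = 1583, q_3 = 5*43 + 6 = 221.
  i=4: a_4=6, p_4 = 6*1583 + 308 = 9806, q_4 = 6*221 + 43 = 1369.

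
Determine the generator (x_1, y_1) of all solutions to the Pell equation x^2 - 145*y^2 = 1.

First expand sqrt(145) as a continued fraction. With x_i = (sqrt(145) + m_i)/d_i and (m_0, d_0) = (0, 1): a_0 = floor(sqrt(145)) = 12, since 12^2 = 144 <= 145 < 169 = 13^2.
Iterate m_{i+1} = d_i*a_i - m_i, d_{i+1} = (145 - m_{i+1}^2)/d_i, a_{i+1} = floor((a_0 + m_{i+1})/d_{i+1}):
  m_1 = 1*12 - 0 = 12, d_1 = (145 - 12^2)/1 = 1/1 = 1, a_1 = floor((12 + 12)/1) = 24.
  m_2 = 1*24 - 12 = 12, d_2 = (145 - 12^2)/1 = 1/1 = 1: (m_2, d_2) = (m_1, d_1) = (12, 1), so from here the quotient a_1 repeats; the period length is 1.
So sqrt(145) = [12; (24)] with period length k = 1.
k is odd, so (p_{k-1}, q_{k-1}) only solves x^2 - 145y^2 = -1 and the fundamental solution of x^2 - 145y^2 = 1 is (p_{2k-1}, q_{2k-1}) = (p_1, q_1); compute convergents through index 1, running through the period twice.
Convergents (p_i = a_i*p_{i-1} + p_{i-2}, q_i = a_i*q_{i-1} + q_{i-2} with p_{-2}=0, p_{-1}=1, q_{-2}=1, q_{-1}=0):
  i=0: a_0=12, p_0 = 12*1 + 0 = 12, q_0 = 12*0 + 1 = 1.
  i=1: a_1=24, p_1 = 24*12 + 1 = 289, q_1 = 24*1 + 0 = 24.
Indeed p_0^2 - 145*q_0^2 = 144 - 145 = -1, not +1.
Check: 289^2 - 145*24^2 = 83521 - 83520 = 1, so (x, y) = (289, 24) solves the equation, and by the theorem it is the least positive solution.

(x, y) = (289, 24)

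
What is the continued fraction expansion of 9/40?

Run the Euclidean algorithm on 9 and 40; the successive quotients are the partial quotients a_0, a_1, ... (each step inverts the fractional part left over by the previous one):
  9 = 0*40 + 9, so a_0 = 0.
  40 = 4*9 + 4, so a_1 = 4.
  9 = 2*4 + 1, so a_2 = 2.
  4 = 4*1 + 0, so a_3 = 4.
The remainder reaches 0 after 4 divisions, so the expansion has 4 partial quotients, read off in order.

[0; 4, 2, 4]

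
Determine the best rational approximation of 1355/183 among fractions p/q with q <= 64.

Expand x = 1355/183 as a continued fraction with the Euclidean algorithm:
  1355 = 7*183 + 74, so a_0 = 7.
  183 = 2*74 + 35, so a_1 = 2.
  74 = 2*35 + 4, so a_2 = 2.
  35 = 8*4 + 3, so a_3 = 8.
  4 = 1*3 + 1, so a_4 = 1.
  3 = 3*1 + 0, so a_5 = 3.
so x = [7; 2, 2, 8, 1, 3].
Convergents (p_i = a_i*p_{i-1} + p_{i-2}, q_i = a_i*q_{i-1} + q_{i-2} with p_{-2}=0, p_{-1}=1, q_{-2}=1, q_{-1}=0), until the denominator exceeds 64:
  i=0: a_0=7, p_0 = 7*1 + 0 = 7, q_0 = 7*0 + 1 = 1.
  i=1: a_1=2, p_1 = 2*7 + 1 = 15, q_1 = 2*1 + 0 = 2.
  i=2: a_2=2, p_2 = 2*15 + 7 = 37, q_2 = 2*2 + 1 = 5.
  i=3: a_3=8, p_3 = 8*37 + 15 = 311, q_3 = 8*5 + 2 = 42.
  i=4: a_4=1, p_4 = 1*311 + 37 = 348, q_4 = 1*42 + 5 = 47.
  i=5: a_5=3, p_5 = 3*348 + 311 = 1355, q_5 = 3*47 + 42 = 183.
q_5 = 183 > 64, so the last convergent with denominator <= 64 is p_4/q_4 = 348/47.
The closest fraction with denominator <= 64 is either p_4/q_4 or the intermediate fraction (k*p_4 + p_3)/(k*q_4 + q_3) with the largest k >= 1 whose denominator stays <= 64; these approach x as k grows, and every other convergent or intermediate fraction in range is farther away.
Largest k: floor((64 - q_3)/q_4) = floor((64 - 42)/47) = 0.
Since k = 0, no intermediate fraction beyond p_4/q_4 has denominator <= 64, so the convergent 348/47 is the closest (its error is |1355*47 - 348*183|/(183*47) = 1/8601).

348/47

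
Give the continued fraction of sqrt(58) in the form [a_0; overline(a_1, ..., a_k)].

[7; overline(1, 1, 1, 1, 1, 1, 14)]

Write x_i = (sqrt(58) + m_i)/d_i with (m_0, d_0) = (0, 1). a_0 = floor(sqrt(58)) = 7, since 7^2 = 49 <= 58 < 64 = 8^2.
Iterate m_{i+1} = d_i*a_i - m_i, d_{i+1} = (58 - m_{i+1}^2)/d_i, a_{i+1} = floor((a_0 + m_{i+1})/d_{i+1}):
  m_1 = 1*7 - 0 = 7, d_1 = (58 - 7^2)/1 = 9/1 = 9, a_1 = floor((7 + 7)/9) = 1.
  m_2 = 9*1 - 7 = 2, d_2 = (58 - 2^2)/9 = 54/9 = 6, a_2 = floor((7 + 2)/6) = 1.
  m_3 = 6*1 - 2 = 4, d_3 = (58 - 4^2)/6 = 42/6 = 7, a_3 = floor((7 + 4)/7) = 1.
  m_4 = 7*1 - 4 = 3, d_4 = (58 - 3^2)/7 = 49/7 = 7, a_4 = floor((7 + 3)/7) = 1.
  m_5 = 7*1 - 3 = 4, d_5 = (58 - 4^2)/7 = 42/7 = 6, a_5 = floor((7 + 4)/6) = 1.
  m_6 = 6*1 - 4 = 2, d_6 = (58 - 2^2)/6 = 54/6 = 9, a_6 = floor((7 + 2)/9) = 1.
  m_7 = 9*1 - 2 = 7, d_7 = (58 - 7^2)/9 = 9/9 = 1, a_7 = floor((7 + 7)/1) = 14.
  m_8 = 1*14 - 7 = 7, d_8 = (58 - 7^2)/1 = 9/1 = 9: (m_8, d_8) = (m_1, d_1) = (7, 9), so from here the quotients repeat a_1, ..., a_7; the period length is 7.
Hence the expansion of sqrt(58) is a_0 = 7 followed by the repeating block 1, 1, 1, 1, 1, 1, 14 (period 7).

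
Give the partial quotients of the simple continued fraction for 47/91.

[0; 1, 1, 14, 1, 2]

Run the Euclidean algorithm on 47 and 91; the successive quotients are the partial quotients a_0, a_1, ... (each step inverts the fractional part left over by the previous one):
  47 = 0*91 + 47, so a_0 = 0.
  91 = 1*47 + 44, so a_1 = 1.
  47 = 1*44 + 3, so a_2 = 1.
  44 = 14*3 + 2, so a_3 = 14.
  3 = 1*2 + 1, so a_4 = 1.
  2 = 2*1 + 0, so a_5 = 2.
The remainder reaches 0 after 6 divisions, so the expansion has 6 partial quotients, read off in order.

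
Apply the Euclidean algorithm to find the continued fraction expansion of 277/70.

[3; 1, 22, 3]

Run the Euclidean algorithm on 277 and 70; the successive quotients are the partial quotients a_0, a_1, ... (each step inverts the fractional part left over by the previous one):
  277 = 3*70 + 67, so a_0 = 3.
  70 = 1*67 + 3, so a_1 = 1.
  67 = 22*3 + 1, so a_2 = 22.
  3 = 3*1 + 0, so a_3 = 3.
The remainder reaches 0 after 4 divisions, so the expansion has 4 partial quotients, read off in order.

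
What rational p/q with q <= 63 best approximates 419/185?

77/34

Expand x = 419/185 as a continued fraction with the Euclidean algorithm:
  419 = 2*185 + 49, so a_0 = 2.
  185 = 3*49 + 38, so a_1 = 3.
  49 = 1*38 + 11, so a_2 = 1.
  38 = 3*11 + 5, so a_3 = 3.
  11 = 2*5 + 1, so a_4 = 2.
  5 = 5*1 + 0, so a_5 = 5.
so x = [2; 3, 1, 3, 2, 5].
Convergents (p_i = a_i*p_{i-1} + p_{i-2}, q_i = a_i*q_{i-1} + q_{i-2} with p_{-2}=0, p_{-1}=1, q_{-2}=1, q_{-1}=0), until the denominator exceeds 63:
  i=0: a_0=2, p_0 = 2*1 + 0 = 2, q_0 = 2*0 + 1 = 1.
  i=1: a_1=3, p_1 = 3*2 + 1 = 7, q_1 = 3*1 + 0 = 3.
  i=2: a_2=1, p_2 = 1*7 + 2 = 9, q_2 = 1*3 + 1 = 4.
  i=3: a_3=3, p_3 = 3*9 + 7 = 34, q_3 = 3*4 + 3 = 15.
  i=4: a_4=2, p_4 = 2*34 + 9 = 77, q_4 = 2*15 + 4 = 34.
  i=5: a_5=5, p_5 = 5*77 + 34 = 419, q_5 = 5*34 + 15 = 185.
q_5 = 185 > 63, so the last convergent with denominator <= 63 is p_4/q_4 = 77/34.
The closest fraction with denominator <= 63 is either p_4/q_4 or the intermediate fraction (k*p_4 + p_3)/(k*q_4 + q_3) with the largest k >= 1 whose denominator stays <= 63; these approach x as k grows, and every other convergent or intermediate fraction in range is farther away.
Largest k: floor((63 - q_3)/q_4) = floor((63 - 15)/34) = 1.
That gives (1*77 + 34)/(1*34 + 15) = 111/49.
Compare the errors: |x - 77/34| = |419*34 - 77*185|/(185*34) = 1/6290, and |x - 111/49| = |419*49 - 111*185|/(185*49) = 4/9065.
Cross-multiplying, 1*9065 = 9065 < 25160 = 4*6290, so 1/6290 is smaller: the convergent 77/34 is closer to x than 111/49.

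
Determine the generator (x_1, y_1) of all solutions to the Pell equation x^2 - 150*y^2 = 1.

(x, y) = (49, 4)

First expand sqrt(150) as a continued fraction. With x_i = (sqrt(150) + m_i)/d_i and (m_0, d_0) = (0, 1): a_0 = floor(sqrt(150)) = 12, since 12^2 = 144 <= 150 < 169 = 13^2.
Iterate m_{i+1} = d_i*a_i - m_i, d_{i+1} = (150 - m_{i+1}^2)/d_i, a_{i+1} = floor((a_0 + m_{i+1})/d_{i+1}):
  m_1 = 1*12 - 0 = 12, d_1 = (150 - 12^2)/1 = 6/1 = 6, a_1 = floor((12 + 12)/6) = 4.
  m_2 = 6*4 - 12 = 12, d_2 = (150 - 12^2)/6 = 6/6 = 1, a_2 = floor((12 + 12)/1) = 24.
  m_3 = 1*24 - 12 = 12, d_3 = (150 - 12^2)/1 = 6/1 = 6: (m_3, d_3) = (m_1, d_1) = (12, 6), so from here the quotients repeat a_1, a_2; the period length is 2.
So sqrt(150) = [12; (4, 24)] with period length k = 2.
k is even, so the fundamental solution of x^2 - 150y^2 = 1 is (p_{k-1}, q_{k-1}) = (p_1, q_1); compute convergents through index 1.
Convergents (p_i = a_i*p_{i-1} + p_{i-2}, q_i = a_i*q_{i-1} + q_{i-2} with p_{-2}=0, p_{-1}=1, q_{-2}=1, q_{-1}=0):
  i=0: a_0=12, p_0 = 12*1 + 0 = 12, q_0 = 12*0 + 1 = 1.
  i=1: a_1=4, p_1 = 4*12 + 1 = 49, q_1 = 4*1 + 0 = 4.
Check: 49^2 - 150*4^2 = 2401 - 2400 = 1, so (x, y) = (49, 4) solves the equation, and by the theorem it is the least positive solution.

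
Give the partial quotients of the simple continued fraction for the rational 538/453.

[1; 5, 3, 28]

Run the Euclidean algorithm on 538 and 453; the successive quotients are the partial quotients a_0, a_1, ... (each step inverts the fractional part left over by the previous one):
  538 = 1*453 + 85, so a_0 = 1.
  453 = 5*85 + 28, so a_1 = 5.
  85 = 3*28 + 1, so a_2 = 3.
  28 = 28*1 + 0, so a_3 = 28.
The remainder reaches 0 after 4 divisions, so the expansion has 4 partial quotients, read off in order.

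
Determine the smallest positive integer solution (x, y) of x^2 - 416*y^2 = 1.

First expand sqrt(416) as a continued fraction. With x_i = (sqrt(416) + m_i)/d_i and (m_0, d_0) = (0, 1): a_0 = floor(sqrt(416)) = 20, since 20^2 = 400 <= 416 < 441 = 21^2.
Iterate m_{i+1} = d_i*a_i - m_i, d_{i+1} = (416 - m_{i+1}^2)/d_i, a_{i+1} = floor((a_0 + m_{i+1})/d_{i+1}):
  m_1 = 1*20 - 0 = 20, d_1 = (416 - 20^2)/1 = 16/1 = 16, a_1 = floor((20 + 20)/16) = 2.
  m_2 = 16*2 - 20 = 12, d_2 = (416 - 12^2)/16 = 272/16 = 17, a_2 = floor((20 + 12)/17) = 1.
  m_3 = 17*1 - 12 = 5, d_3 = (416 - 5^2)/17 = 391/17 = 23, a_3 = floor((20 + 5)/23) = 1.
  m_4 = 23*1 - 5 = 18, d_4 = (416 - 18^2)/23 = 92/23 = 4, a_4 = floor((20 + 18)/4) = 9.
  m_5 = 4*9 - 18 = 18, d_5 = (416 - 18^2)/4 = 92/4 = 23, a_5 = floor((20 + 18)/23) = 1.
  m_6 = 23*1 - 18 = 5, d_6 = (416 - 5^2)/23 = 391/23 = 17, a_6 = floor((20 + 5)/17) = 1.
  m_7 = 17*1 - 5 = 12, d_7 = (416 - 12^2)/17 = 272/17 = 16, a_7 = floor((20 + 12)/16) = 2.
  m_8 = 16*2 - 12 = 20, d_8 = (416 - 20^2)/16 = 16/16 = 1, a_8 = floor((20 + 20)/1) = 40.
  m_9 = 1*40 - 20 = 20, d_9 = (416 - 20^2)/1 = 16/1 = 16: (m_9, d_9) = (m_1, d_1) = (20, 16), so from here the quotients repeat a_1, ..., a_8; the period length is 8.
So sqrt(416) = [20; (2, 1, 1, 9, 1, 1, 2, 40)] with period length k = 8.
k is even, so the fundamental solution of x^2 - 416y^2 = 1 is (p_{k-1}, q_{k-1}) = (p_7, q_7); compute convergents through index 7.
Convergents (p_i = a_i*p_{i-1} + p_{i-2}, q_i = a_i*q_{i-1} + q_{i-2} with p_{-2}=0, p_{-1}=1, q_{-2}=1, q_{-1}=0):
  i=0: a_0=20, p_0 = 20*1 + 0 = 20, q_0 = 20*0 + 1 = 1.
  i=1: a_1=2, p_1 = 2*20 + 1 = 41, q_1 = 2*1 + 0 = 2.
  i=2: a_2=1, p_2 = 1*41 + 20 = 61, q_2 = 1*2 + 1 = 3.
  i=3: a_3=1, p_3 = 1*61 + 41 = 102, q_3 = 1*3 + 2 = 5.
  i=4: a_4=9, p_4 = 9*102 + 61 = 979, q_4 = 9*5 + 3 = 48.
  i=5: a_5=1, p_5 = 1*979 + 102 = 1081, q_5 = 1*48 + 5 = 53.
  i=6: a_6=1, p_6 = 1*1081 + 979 = 2060, q_6 = 1*53 + 48 = 101.
  i=7: a_7=2, p_7 = 2*2060 + 1081 = 5201, q_7 = 2*101 + 53 = 255.
Check: 5201^2 - 416*255^2 = 27050401 - 27050400 = 1, so (x, y) = (5201, 255) solves the equation, and by the theorem it is the least positive solution.

(x, y) = (5201, 255)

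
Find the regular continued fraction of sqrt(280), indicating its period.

[16; (1, 2, 1, 2, 1, 32)]

Write x_i = (sqrt(280) + m_i)/d_i with (m_0, d_0) = (0, 1). a_0 = floor(sqrt(280)) = 16, since 16^2 = 256 <= 280 < 289 = 17^2.
Iterate m_{i+1} = d_i*a_i - m_i, d_{i+1} = (280 - m_{i+1}^2)/d_i, a_{i+1} = floor((a_0 + m_{i+1})/d_{i+1}):
  m_1 = 1*16 - 0 = 16, d_1 = (280 - 16^2)/1 = 24/1 = 24, a_1 = floor((16 + 16)/24) = 1.
  m_2 = 24*1 - 16 = 8, d_2 = (280 - 8^2)/24 = 216/24 = 9, a_2 = floor((16 + 8)/9) = 2.
  m_3 = 9*2 - 8 = 10, d_3 = (280 - 10^2)/9 = 180/9 = 20, a_3 = floor((16 + 10)/20) = 1.
  m_4 = 20*1 - 10 = 10, d_4 = (280 - 10^2)/20 = 180/20 = 9, a_4 = floor((16 + 10)/9) = 2.
  m_5 = 9*2 - 10 = 8, d_5 = (280 - 8^2)/9 = 216/9 = 24, a_5 = floor((16 + 8)/24) = 1.
  m_6 = 24*1 - 8 = 16, d_6 = (280 - 16^2)/24 = 24/24 = 1, a_6 = floor((16 + 16)/1) = 32.
  m_7 = 1*32 - 16 = 16, d_7 = (280 - 16^2)/1 = 24/1 = 24: (m_7, d_7) = (m_1, d_1) = (16, 24), so from here the quotients repeat a_1, ..., a_6; the period length is 6.
Hence the expansion of sqrt(280) is a_0 = 16 followed by the repeating block 1, 2, 1, 2, 1, 32 (period 6).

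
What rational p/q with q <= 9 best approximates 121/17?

64/9

Expand x = 121/17 as a continued fraction with the Euclidean algorithm:
  121 = 7*17 + 2, so a_0 = 7.
  17 = 8*2 + 1, so a_1 = 8.
  2 = 2*1 + 0, so a_2 = 2.
so x = [7; 8, 2].
Convergents (p_i = a_i*p_{i-1} + p_{i-2}, q_i = a_i*q_{i-1} + q_{i-2} with p_{-2}=0, p_{-1}=1, q_{-2}=1, q_{-1}=0), until the denominator exceeds 9:
  i=0: a_0=7, p_0 = 7*1 + 0 = 7, q_0 = 7*0 + 1 = 1.
  i=1: a_1=8, p_1 = 8*7 + 1 = 57, q_1 = 8*1 + 0 = 8.
  i=2: a_2=2, p_2 = 2*57 + 7 = 121, q_2 = 2*8 + 1 = 17.
q_2 = 17 > 9, so the last convergent with denominator <= 9 is p_1/q_1 = 57/8.
The closest fraction with denominator <= 9 is either p_1/q_1 or the intermediate fraction (k*p_1 + p_0)/(k*q_1 + q_0) with the largest k >= 1 whose denominator stays <= 9; these approach x as k grows, and every other convergent or intermediate fraction in range is farther away.
Largest k: floor((9 - q_0)/q_1) = floor((9 - 1)/8) = 1.
That gives (1*57 + 7)/(1*8 + 1) = 64/9.
Compare the errors: |x - 57/8| = |121*8 - 57*17|/(17*8) = 1/136, and |x - 64/9| = |121*9 - 64*17|/(17*9) = 1/153.
Cross-multiplying, 1*136 = 136 < 153 = 1*153, so 1/153 is smaller: the intermediate fraction 64/9 is closer to x than 57/8.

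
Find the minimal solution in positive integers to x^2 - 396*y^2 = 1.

(x, y) = (199, 10)

First expand sqrt(396) as a continued fraction. With x_i = (sqrt(396) + m_i)/d_i and (m_0, d_0) = (0, 1): a_0 = floor(sqrt(396)) = 19, since 19^2 = 361 <= 396 < 400 = 20^2.
Iterate m_{i+1} = d_i*a_i - m_i, d_{i+1} = (396 - m_{i+1}^2)/d_i, a_{i+1} = floor((a_0 + m_{i+1})/d_{i+1}):
  m_1 = 1*19 - 0 = 19, d_1 = (396 - 19^2)/1 = 35/1 = 35, a_1 = floor((19 + 19)/35) = 1.
  m_2 = 35*1 - 19 = 16, d_2 = (396 - 16^2)/35 = 140/35 = 4, a_2 = floor((19 + 16)/4) = 8.
  m_3 = 4*8 - 16 = 16, d_3 = (396 - 16^2)/4 = 140/4 = 35, a_3 = floor((19 + 16)/35) = 1.
  m_4 = 35*1 - 16 = 19, d_4 = (396 - 19^2)/35 = 35/35 = 1, a_4 = floor((19 + 19)/1) = 38.
  m_5 = 1*38 - 19 = 19, d_5 = (396 - 19^2)/1 = 35/1 = 35: (m_5, d_5) = (m_1, d_1) = (19, 35), so from here the quotients repeat a_1, ..., a_4; the period length is 4.
So sqrt(396) = [19; (1, 8, 1, 38)] with period length k = 4.
k is even, so the fundamental solution of x^2 - 396y^2 = 1 is (p_{k-1}, q_{k-1}) = (p_3, q_3); compute convergents through index 3.
Convergents (p_i = a_i*p_{i-1} + p_{i-2}, q_i = a_i*q_{i-1} + q_{i-2} with p_{-2}=0, p_{-1}=1, q_{-2}=1, q_{-1}=0):
  i=0: a_0=19, p_0 = 19*1 + 0 = 19, q_0 = 19*0 + 1 = 1.
  i=1: a_1=1, p_1 = 1*19 + 1 = 20, q_1 = 1*1 + 0 = 1.
  i=2: a_2=8, p_2 = 8*20 + 19 = 179, q_2 = 8*1 + 1 = 9.
  i=3: a_3=1, p_3 = 1*179 + 20 = 199, q_3 = 1*9 + 1 = 10.
Check: 199^2 - 396*10^2 = 39601 - 39600 = 1, so (x, y) = (199, 10) solves the equation, and by the theorem it is the least positive solution.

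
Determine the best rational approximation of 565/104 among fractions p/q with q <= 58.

201/37

Expand x = 565/104 as a continued fraction with the Euclidean algorithm:
  565 = 5*104 + 45, so a_0 = 5.
  104 = 2*45 + 14, so a_1 = 2.
  45 = 3*14 + 3, so a_2 = 3.
  14 = 4*3 + 2, so a_3 = 4.
  3 = 1*2 + 1, so a_4 = 1.
  2 = 2*1 + 0, so a_5 = 2.
so x = [5; 2, 3, 4, 1, 2].
Convergents (p_i = a_i*p_{i-1} + p_{i-2}, q_i = a_i*q_{i-1} + q_{i-2} with p_{-2}=0, p_{-1}=1, q_{-2}=1, q_{-1}=0), until the denominator exceeds 58:
  i=0: a_0=5, p_0 = 5*1 + 0 = 5, q_0 = 5*0 + 1 = 1.
  i=1: a_1=2, p_1 = 2*5 + 1 = 11, q_1 = 2*1 + 0 = 2.
  i=2: a_2=3, p_2 = 3*11 + 5 = 38, q_2 = 3*2 + 1 = 7.
  i=3: a_3=4, p_3 = 4*38 + 11 = 163, q_3 = 4*7 + 2 = 30.
  i=4: a_4=1, p_4 = 1*163 + 38 = 201, q_4 = 1*30 + 7 = 37.
  i=5: a_5=2, p_5 = 2*201 + 163 = 565, q_5 = 2*37 + 30 = 104.
q_5 = 104 > 58, so the last convergent with denominator <= 58 is p_4/q_4 = 201/37.
The closest fraction with denominator <= 58 is either p_4/q_4 or the intermediate fraction (k*p_4 + p_3)/(k*q_4 + q_3) with the largest k >= 1 whose denominator stays <= 58; these approach x as k grows, and every other convergent or intermediate fraction in range is farther away.
Largest k: floor((58 - q_3)/q_4) = floor((58 - 30)/37) = 0.
Since k = 0, no intermediate fraction beyond p_4/q_4 has denominator <= 58, so the convergent 201/37 is the closest (its error is |565*37 - 201*104|/(104*37) = 1/3848).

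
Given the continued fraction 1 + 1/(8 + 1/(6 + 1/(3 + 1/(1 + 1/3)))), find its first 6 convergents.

Using the convergent recurrence p_i = a_i*p_{i-1} + p_{i-2}, q_i = a_i*q_{i-1} + q_{i-2} with p_{-2}=0, p_{-1}=1, q_{-2}=1, q_{-1}=0:
  i=0: a_0=1, p_0 = 1*1 + 0 = 1, q_0 = 1*0 + 1 = 1.
  i=1: a_1=8, p_1 = 8*1 + 1 = 9, q_1 = 8*1 + 0 = 8.
  i=2: a_2=6, p_2 = 6*9 + 1 = 55, q_2 = 6*8 + 1 = 49.
  i=3: a_3=3, p_3 = 3*55 + 9 = 174, q_3 = 3*49 + 8 = 155.
  i=4: a_4=1, p_4 = 1*174 + 55 = 229, q_4 = 1*155 + 49 = 204.
  i=5: a_5=3, p_5 = 3*229 + 174 = 861, q_5 = 3*204 + 155 = 767.

1/1, 9/8, 55/49, 174/155, 229/204, 861/767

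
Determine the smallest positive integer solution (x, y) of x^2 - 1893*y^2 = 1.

First expand sqrt(1893) as a continued fraction. With x_i = (sqrt(1893) + m_i)/d_i and (m_0, d_0) = (0, 1): a_0 = floor(sqrt(1893)) = 43, since 43^2 = 1849 <= 1893 < 1936 = 44^2.
Iterate m_{i+1} = d_i*a_i - m_i, d_{i+1} = (1893 - m_{i+1}^2)/d_i, a_{i+1} = floor((a_0 + m_{i+1})/d_{i+1}):
  m_1 = 1*43 - 0 = 43, d_1 = (1893 - 43^2)/1 = 44/1 = 44, a_1 = floor((43 + 43)/44) = 1.
  m_2 = 44*1 - 43 = 1, d_2 = (1893 - 1^2)/44 = 1892/44 = 43, a_2 = floor((43 + 1)/43) = 1.
  m_3 = 43*1 - 1 = 42, d_3 = (1893 - 42^2)/43 = 129/43 = 3, a_3 = floor((43 + 42)/3) = 28.
  m_4 = 3*28 - 42 = 42, d_4 = (1893 - 42^2)/3 = 129/3 = 43, a_4 = floor((43 + 42)/43) = 1.
  m_5 = 43*1 - 42 = 1, d_5 = (1893 - 1^2)/43 = 1892/43 = 44, a_5 = floor((43 + 1)/44) = 1.
  m_6 = 44*1 - 1 = 43, d_6 = (1893 - 43^2)/44 = 44/44 = 1, a_6 = floor((43 + 43)/1) = 86.
  m_7 = 1*86 - 43 = 43, d_7 = (1893 - 43^2)/1 = 44/1 = 44: (m_7, d_7) = (m_1, d_1) = (43, 44), so from here the quotients repeat a_1, ..., a_6; the period length is 6.
So sqrt(1893) = [43; (1, 1, 28, 1, 1, 86)] with period length k = 6.
k is even, so the fundamental solution of x^2 - 1893y^2 = 1 is (p_{k-1}, q_{k-1}) = (p_5, q_5); compute convergents through index 5.
Convergents (p_i = a_i*p_{i-1} + p_{i-2}, q_i = a_i*q_{i-1} + q_{i-2} with p_{-2}=0, p_{-1}=1, q_{-2}=1, q_{-1}=0):
  i=0: a_0=43, p_0 = 43*1 + 0 = 43, q_0 = 43*0 + 1 = 1.
  i=1: a_1=1, p_1 = 1*43 + 1 = 44, q_1 = 1*1 + 0 = 1.
  i=2: a_2=1, p_2 = 1*44 + 43 = 87, q_2 = 1*1 + 1 = 2.
  i=3: a_3=28, p_3 = 28*87 + 44 = 2480, q_3 = 28*2 + 1 = 57.
  i=4: a_4=1, p_4 = 1*2480 + 87 = 2567, q_4 = 1*57 + 2 = 59.
  i=5: a_5=1, p_5 = 1*2567 + 2480 = 5047, q_5 = 1*59 + 57 = 116.
Check: 5047^2 - 1893*116^2 = 25472209 - 25472208 = 1, so (x, y) = (5047, 116) solves the equation, and by the theorem it is the least positive solution.

(x, y) = (5047, 116)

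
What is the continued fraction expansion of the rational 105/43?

[2; 2, 3, 1, 4]

Run the Euclidean algorithm on 105 and 43; the successive quotients are the partial quotients a_0, a_1, ... (each step inverts the fractional part left over by the previous one):
  105 = 2*43 + 19, so a_0 = 2.
  43 = 2*19 + 5, so a_1 = 2.
  19 = 3*5 + 4, so a_2 = 3.
  5 = 1*4 + 1, so a_3 = 1.
  4 = 4*1 + 0, so a_4 = 4.
The remainder reaches 0 after 5 divisions, so the expansion has 5 partial quotients, read off in order.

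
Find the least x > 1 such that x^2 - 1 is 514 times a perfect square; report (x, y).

First expand sqrt(514) as a continued fraction. With x_i = (sqrt(514) + m_i)/d_i and (m_0, d_0) = (0, 1): a_0 = floor(sqrt(514)) = 22, since 22^2 = 484 <= 514 < 529 = 23^2.
Iterate m_{i+1} = d_i*a_i - m_i, d_{i+1} = (514 - m_{i+1}^2)/d_i, a_{i+1} = floor((a_0 + m_{i+1})/d_{i+1}):
  m_1 = 1*22 - 0 = 22, d_1 = (514 - 22^2)/1 = 30/1 = 30, a_1 = floor((22 + 22)/30) = 1.
  m_2 = 30*1 - 22 = 8, d_2 = (514 - 8^2)/30 = 450/30 = 15, a_2 = floor((22 + 8)/15) = 2.
  m_3 = 15*2 - 8 = 22, d_3 = (514 - 22^2)/15 = 30/15 = 2, a_3 = floor((22 + 22)/2) = 22.
  m_4 = 2*22 - 22 = 22, d_4 = (514 - 22^2)/2 = 30/2 = 15, a_4 = floor((22 + 22)/15) = 2.
  m_5 = 15*2 - 22 = 8, d_5 = (514 - 8^2)/15 = 450/15 = 30, a_5 = floor((22 + 8)/30) = 1.
  m_6 = 30*1 - 8 = 22, d_6 = (514 - 22^2)/30 = 30/30 = 1, a_6 = floor((22 + 22)/1) = 44.
  m_7 = 1*44 - 22 = 22, d_7 = (514 - 22^2)/1 = 30/1 = 30: (m_7, d_7) = (m_1, d_1) = (22, 30), so from here the quotients repeat a_1, ..., a_6; the period length is 6.
So sqrt(514) = [22; (1, 2, 22, 2, 1, 44)] with period length k = 6.
k is even, so the fundamental solution of x^2 - 514y^2 = 1 is (p_{k-1}, q_{k-1}) = (p_5, q_5); compute convergents through index 5.
Convergents (p_i = a_i*p_{i-1} + p_{i-2}, q_i = a_i*q_{i-1} + q_{i-2} with p_{-2}=0, p_{-1}=1, q_{-2}=1, q_{-1}=0):
  i=0: a_0=22, p_0 = 22*1 + 0 = 22, q_0 = 22*0 + 1 = 1.
  i=1: a_1=1, p_1 = 1*22 + 1 = 23, q_1 = 1*1 + 0 = 1.
  i=2: a_2=2, p_2 = 2*23 + 22 = 68, q_2 = 2*1 + 1 = 3.
  i=3: a_3=22, p_3 = 22*68 + 23 = 1519, q_3 = 22*3 + 1 = 67.
  i=4: a_4=2, p_4 = 2*1519 + 68 = 3106, q_4 = 2*67 + 3 = 137.
  i=5: a_5=1, p_5 = 1*3106 + 1519 = 4625, q_5 = 1*137 + 67 = 204.
Check: 4625^2 - 514*204^2 = 21390625 - 21390624 = 1, so (x, y) = (4625, 204) solves the equation, and by the theorem it is the least positive solution.

(x, y) = (4625, 204)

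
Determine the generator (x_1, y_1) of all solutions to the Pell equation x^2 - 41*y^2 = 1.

First expand sqrt(41) as a continued fraction. With x_i = (sqrt(41) + m_i)/d_i and (m_0, d_0) = (0, 1): a_0 = floor(sqrt(41)) = 6, since 6^2 = 36 <= 41 < 49 = 7^2.
Iterate m_{i+1} = d_i*a_i - m_i, d_{i+1} = (41 - m_{i+1}^2)/d_i, a_{i+1} = floor((a_0 + m_{i+1})/d_{i+1}):
  m_1 = 1*6 - 0 = 6, d_1 = (41 - 6^2)/1 = 5/1 = 5, a_1 = floor((6 + 6)/5) = 2.
  m_2 = 5*2 - 6 = 4, d_2 = (41 - 4^2)/5 = 25/5 = 5, a_2 = floor((6 + 4)/5) = 2.
  m_3 = 5*2 - 4 = 6, d_3 = (41 - 6^2)/5 = 5/5 = 1, a_3 = floor((6 + 6)/1) = 12.
  m_4 = 1*12 - 6 = 6, d_4 = (41 - 6^2)/1 = 5/1 = 5: (m_4, d_4) = (m_1, d_1) = (6, 5), so from here the quotients repeat a_1, ..., a_3; the period length is 3.
So sqrt(41) = [6; (2, 2, 12)] with period length k = 3.
k is odd, so (p_{k-1}, q_{k-1}) only solves x^2 - 41y^2 = -1 and the fundamental solution of x^2 - 41y^2 = 1 is (p_{2k-1}, q_{2k-1}) = (p_5, q_5); compute convergents through index 5, running through the period twice.
Convergents (p_i = a_i*p_{i-1} + p_{i-2}, q_i = a_i*q_{i-1} + q_{i-2} with p_{-2}=0, p_{-1}=1, q_{-2}=1, q_{-1}=0):
  i=0: a_0=6, p_0 = 6*1 + 0 = 6, q_0 = 6*0 + 1 = 1.
  i=1: a_1=2, p_1 = 2*6 + 1 = 13, q_1 = 2*1 + 0 = 2.
  i=2: a_2=2, p_2 = 2*13 + 6 = 32, q_2 = 2*2 + 1 = 5.
  i=3: a_3=12, p_3 = 12*32 + 13 = 397, q_3 = 12*5 + 2 = 62.
  i=4: a_4=2, p_4 = 2*397 + 32 = 826, q_4 = 2*62 + 5 = 129.
  i=5: a_5=2, p_5 = 2*826 + 397 = 2049, q_5 = 2*129 + 62 = 320.
Indeed p_2^2 - 41*q_2^2 = 1024 - 1025 = -1, not +1.
Check: 2049^2 - 41*320^2 = 4198401 - 4198400 = 1, so (x, y) = (2049, 320) solves the equation, and by the theorem it is the least positive solution.

(x, y) = (2049, 320)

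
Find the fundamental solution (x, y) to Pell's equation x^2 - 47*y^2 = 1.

(x, y) = (48, 7)

First expand sqrt(47) as a continued fraction. With x_i = (sqrt(47) + m_i)/d_i and (m_0, d_0) = (0, 1): a_0 = floor(sqrt(47)) = 6, since 6^2 = 36 <= 47 < 49 = 7^2.
Iterate m_{i+1} = d_i*a_i - m_i, d_{i+1} = (47 - m_{i+1}^2)/d_i, a_{i+1} = floor((a_0 + m_{i+1})/d_{i+1}):
  m_1 = 1*6 - 0 = 6, d_1 = (47 - 6^2)/1 = 11/1 = 11, a_1 = floor((6 + 6)/11) = 1.
  m_2 = 11*1 - 6 = 5, d_2 = (47 - 5^2)/11 = 22/11 = 2, a_2 = floor((6 + 5)/2) = 5.
  m_3 = 2*5 - 5 = 5, d_3 = (47 - 5^2)/2 = 22/2 = 11, a_3 = floor((6 + 5)/11) = 1.
  m_4 = 11*1 - 5 = 6, d_4 = (47 - 6^2)/11 = 11/11 = 1, a_4 = floor((6 + 6)/1) = 12.
  m_5 = 1*12 - 6 = 6, d_5 = (47 - 6^2)/1 = 11/1 = 11: (m_5, d_5) = (m_1, d_1) = (6, 11), so from here the quotients repeat a_1, ..., a_4; the period length is 4.
So sqrt(47) = [6; (1, 5, 1, 12)] with period length k = 4.
k is even, so the fundamental solution of x^2 - 47y^2 = 1 is (p_{k-1}, q_{k-1}) = (p_3, q_3); compute convergents through index 3.
Convergents (p_i = a_i*p_{i-1} + p_{i-2}, q_i = a_i*q_{i-1} + q_{i-2} with p_{-2}=0, p_{-1}=1, q_{-2}=1, q_{-1}=0):
  i=0: a_0=6, p_0 = 6*1 + 0 = 6, q_0 = 6*0 + 1 = 1.
  i=1: a_1=1, p_1 = 1*6 + 1 = 7, q_1 = 1*1 + 0 = 1.
  i=2: a_2=5, p_2 = 5*7 + 6 = 41, q_2 = 5*1 + 1 = 6.
  i=3: a_3=1, p_3 = 1*41 + 7 = 48, q_3 = 1*6 + 1 = 7.
Check: 48^2 - 47*7^2 = 2304 - 2303 = 1, so (x, y) = (48, 7) solves the equation, and by the theorem it is the least positive solution.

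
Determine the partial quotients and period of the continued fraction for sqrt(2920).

Write x_i = (sqrt(2920) + m_i)/d_i with (m_0, d_0) = (0, 1). a_0 = floor(sqrt(2920)) = 54, since 54^2 = 2916 <= 2920 < 3025 = 55^2.
Iterate m_{i+1} = d_i*a_i - m_i, d_{i+1} = (2920 - m_{i+1}^2)/d_i, a_{i+1} = floor((a_0 + m_{i+1})/d_{i+1}):
  m_1 = 1*54 - 0 = 54, d_1 = (2920 - 54^2)/1 = 4/1 = 4, a_1 = floor((54 + 54)/4) = 27.
  m_2 = 4*27 - 54 = 54, d_2 = (2920 - 54^2)/4 = 4/4 = 1, a_2 = floor((54 + 54)/1) = 108.
  m_3 = 1*108 - 54 = 54, d_3 = (2920 - 54^2)/1 = 4/1 = 4: (m_3, d_3) = (m_1, d_1) = (54, 4), so from here the quotients repeat a_1, a_2; the period length is 2.
Hence the expansion of sqrt(2920) is a_0 = 54 followed by the repeating block 27, 108 (period 2).

[54; (27, 108)]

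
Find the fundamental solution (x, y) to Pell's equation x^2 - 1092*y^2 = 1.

First expand sqrt(1092) as a continued fraction. With x_i = (sqrt(1092) + m_i)/d_i and (m_0, d_0) = (0, 1): a_0 = floor(sqrt(1092)) = 33, since 33^2 = 1089 <= 1092 < 1156 = 34^2.
Iterate m_{i+1} = d_i*a_i - m_i, d_{i+1} = (1092 - m_{i+1}^2)/d_i, a_{i+1} = floor((a_0 + m_{i+1})/d_{i+1}):
  m_1 = 1*33 - 0 = 33, d_1 = (1092 - 33^2)/1 = 3/1 = 3, a_1 = floor((33 + 33)/3) = 22.
  m_2 = 3*22 - 33 = 33, d_2 = (1092 - 33^2)/3 = 3/3 = 1, a_2 = floor((33 + 33)/1) = 66.
  m_3 = 1*66 - 33 = 33, d_3 = (1092 - 33^2)/1 = 3/1 = 3: (m_3, d_3) = (m_1, d_1) = (33, 3), so from here the quotients repeat a_1, a_2; the period length is 2.
So sqrt(1092) = [33; (22, 66)] with period length k = 2.
k is even, so the fundamental solution of x^2 - 1092y^2 = 1 is (p_{k-1}, q_{k-1}) = (p_1, q_1); compute convergents through index 1.
Convergents (p_i = a_i*p_{i-1} + p_{i-2}, q_i = a_i*q_{i-1} + q_{i-2} with p_{-2}=0, p_{-1}=1, q_{-2}=1, q_{-1}=0):
  i=0: a_0=33, p_0 = 33*1 + 0 = 33, q_0 = 33*0 + 1 = 1.
  i=1: a_1=22, p_1 = 22*33 + 1 = 727, q_1 = 22*1 + 0 = 22.
Check: 727^2 - 1092*22^2 = 528529 - 528528 = 1, so (x, y) = (727, 22) solves the equation, and by the theorem it is the least positive solution.

(x, y) = (727, 22)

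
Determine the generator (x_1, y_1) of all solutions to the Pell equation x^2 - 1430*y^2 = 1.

(x, y) = (13311, 352)

First expand sqrt(1430) as a continued fraction. With x_i = (sqrt(1430) + m_i)/d_i and (m_0, d_0) = (0, 1): a_0 = floor(sqrt(1430)) = 37, since 37^2 = 1369 <= 1430 < 1444 = 38^2.
Iterate m_{i+1} = d_i*a_i - m_i, d_{i+1} = (1430 - m_{i+1}^2)/d_i, a_{i+1} = floor((a_0 + m_{i+1})/d_{i+1}):
  m_1 = 1*37 - 0 = 37, d_1 = (1430 - 37^2)/1 = 61/1 = 61, a_1 = floor((37 + 37)/61) = 1.
  m_2 = 61*1 - 37 = 24, d_2 = (1430 - 24^2)/61 = 854/61 = 14, a_2 = floor((37 + 24)/14) = 4.
  m_3 = 14*4 - 24 = 32, d_3 = (1430 - 32^2)/14 = 406/14 = 29, a_3 = floor((37 + 32)/29) = 2.
  m_4 = 29*2 - 32 = 26, d_4 = (1430 - 26^2)/29 = 754/29 = 26, a_4 = floor((37 + 26)/26) = 2.
  m_5 = 26*2 - 26 = 26, d_5 = (1430 - 26^2)/26 = 754/26 = 29, a_5 = floor((37 + 26)/29) = 2.
  m_6 = 29*2 - 26 = 32, d_6 = (1430 - 32^2)/29 = 406/29 = 14, a_6 = floor((37 + 32)/14) = 4.
  m_7 = 14*4 - 32 = 24, d_7 = (1430 - 24^2)/14 = 854/14 = 61, a_7 = floor((37 + 24)/61) = 1.
  m_8 = 61*1 - 24 = 37, d_8 = (1430 - 37^2)/61 = 61/61 = 1, a_8 = floor((37 + 37)/1) = 74.
  m_9 = 1*74 - 37 = 37, d_9 = (1430 - 37^2)/1 = 61/1 = 61: (m_9, d_9) = (m_1, d_1) = (37, 61), so from here the quotients repeat a_1, ..., a_8; the period length is 8.
So sqrt(1430) = [37; (1, 4, 2, 2, 2, 4, 1, 74)] with period length k = 8.
k is even, so the fundamental solution of x^2 - 1430y^2 = 1 is (p_{k-1}, q_{k-1}) = (p_7, q_7); compute convergents through index 7.
Convergents (p_i = a_i*p_{i-1} + p_{i-2}, q_i = a_i*q_{i-1} + q_{i-2} with p_{-2}=0, p_{-1}=1, q_{-2}=1, q_{-1}=0):
  i=0: a_0=37, p_0 = 37*1 + 0 = 37, q_0 = 37*0 + 1 = 1.
  i=1: a_1=1, p_1 = 1*37 + 1 = 38, q_1 = 1*1 + 0 = 1.
  i=2: a_2=4, p_2 = 4*38 + 37 = 189, q_2 = 4*1 + 1 = 5.
  i=3: a_3=2, p_3 = 2*189 + 38 = 416, q_3 = 2*5 + 1 = 11.
  i=4: a_4=2, p_4 = 2*416 + 189 = 1021, q_4 = 2*11 + 5 = 27.
  i=5: a_5=2, p_5 = 2*1021 + 416 = 2458, q_5 = 2*27 + 11 = 65.
  i=6: a_6=4, p_6 = 4*2458 + 1021 = 10853, q_6 = 4*65 + 27 = 287.
  i=7: a_7=1, p_7 = 1*10853 + 2458 = 13311, q_7 = 1*287 + 65 = 352.
Check: 13311^2 - 1430*352^2 = 177182721 - 177182720 = 1, so (x, y) = (13311, 352) solves the equation, and by the theorem it is the least positive solution.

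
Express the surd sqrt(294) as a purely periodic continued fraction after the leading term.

Write x_i = (sqrt(294) + m_i)/d_i with (m_0, d_0) = (0, 1). a_0 = floor(sqrt(294)) = 17, since 17^2 = 289 <= 294 < 324 = 18^2.
Iterate m_{i+1} = d_i*a_i - m_i, d_{i+1} = (294 - m_{i+1}^2)/d_i, a_{i+1} = floor((a_0 + m_{i+1})/d_{i+1}):
  m_1 = 1*17 - 0 = 17, d_1 = (294 - 17^2)/1 = 5/1 = 5, a_1 = floor((17 + 17)/5) = 6.
  m_2 = 5*6 - 17 = 13, d_2 = (294 - 13^2)/5 = 125/5 = 25, a_2 = floor((17 + 13)/25) = 1.
  m_3 = 25*1 - 13 = 12, d_3 = (294 - 12^2)/25 = 150/25 = 6, a_3 = floor((17 + 12)/6) = 4.
  m_4 = 6*4 - 12 = 12, d_4 = (294 - 12^2)/6 = 150/6 = 25, a_4 = floor((17 + 12)/25) = 1.
  m_5 = 25*1 - 12 = 13, d_5 = (294 - 13^2)/25 = 125/25 = 5, a_5 = floor((17 + 13)/5) = 6.
  m_6 = 5*6 - 13 = 17, d_6 = (294 - 17^2)/5 = 5/5 = 1, a_6 = floor((17 + 17)/1) = 34.
  m_7 = 1*34 - 17 = 17, d_7 = (294 - 17^2)/1 = 5/1 = 5: (m_7, d_7) = (m_1, d_1) = (17, 5), so from here the quotients repeat a_1, ..., a_6; the period length is 6.
Hence the expansion of sqrt(294) is a_0 = 17 followed by the repeating block 6, 1, 4, 1, 6, 34 (period 6).

[17; (6, 1, 4, 1, 6, 34)]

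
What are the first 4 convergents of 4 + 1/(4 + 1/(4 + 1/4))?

4/1, 17/4, 72/17, 305/72

Using the convergent recurrence p_i = a_i*p_{i-1} + p_{i-2}, q_i = a_i*q_{i-1} + q_{i-2} with p_{-2}=0, p_{-1}=1, q_{-2}=1, q_{-1}=0:
  i=0: a_0=4, p_0 = 4*1 + 0 = 4, q_0 = 4*0 + 1 = 1.
  i=1: a_1=4, p_1 = 4*4 + 1 = 17, q_1 = 4*1 + 0 = 4.
  i=2: a_2=4, p_2 = 4*17 + 4 = 72, q_2 = 4*4 + 1 = 17.
  i=3: a_3=4, p_3 = 4*72 + 17 = 305, q_3 = 4*17 + 4 = 72.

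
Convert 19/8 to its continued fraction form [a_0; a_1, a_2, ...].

[2; 2, 1, 2]

Run the Euclidean algorithm on 19 and 8; the successive quotients are the partial quotients a_0, a_1, ... (each step inverts the fractional part left over by the previous one):
  19 = 2*8 + 3, so a_0 = 2.
  8 = 2*3 + 2, so a_1 = 2.
  3 = 1*2 + 1, so a_2 = 1.
  2 = 2*1 + 0, so a_3 = 2.
The remainder reaches 0 after 4 divisions, so the expansion has 4 partial quotients, read off in order.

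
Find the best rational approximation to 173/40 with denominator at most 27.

108/25

Expand x = 173/40 as a continued fraction with the Euclidean algorithm:
  173 = 4*40 + 13, so a_0 = 4.
  40 = 3*13 + 1, so a_1 = 3.
  13 = 13*1 + 0, so a_2 = 13.
so x = [4; 3, 13].
Convergents (p_i = a_i*p_{i-1} + p_{i-2}, q_i = a_i*q_{i-1} + q_{i-2} with p_{-2}=0, p_{-1}=1, q_{-2}=1, q_{-1}=0), until the denominator exceeds 27:
  i=0: a_0=4, p_0 = 4*1 + 0 = 4, q_0 = 4*0 + 1 = 1.
  i=1: a_1=3, p_1 = 3*4 + 1 = 13, q_1 = 3*1 + 0 = 3.
  i=2: a_2=13, p_2 = 13*13 + 4 = 173, q_2 = 13*3 + 1 = 40.
q_2 = 40 > 27, so the last convergent with denominator <= 27 is p_1/q_1 = 13/3.
The closest fraction with denominator <= 27 is either p_1/q_1 or the intermediate fraction (k*p_1 + p_0)/(k*q_1 + q_0) with the largest k >= 1 whose denominator stays <= 27; these approach x as k grows, and every other convergent or intermediate fraction in range is farther away.
Largest k: floor((27 - q_0)/q_1) = floor((27 - 1)/3) = 8.
That gives (8*13 + 4)/(8*3 + 1) = 108/25.
Compare the errors: |x - 13/3| = |173*3 - 13*40|/(40*3) = 1/120, and |x - 108/25| = |173*25 - 108*40|/(40*25) = 5/1000.
Cross-multiplying, 5*120 = 600 < 1000 = 1*1000, so 5/1000 is smaller: the intermediate fraction 108/25 is closer to x than 13/3.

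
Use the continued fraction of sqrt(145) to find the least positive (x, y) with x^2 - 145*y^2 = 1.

(x, y) = (289, 24)

First expand sqrt(145) as a continued fraction. With x_i = (sqrt(145) + m_i)/d_i and (m_0, d_0) = (0, 1): a_0 = floor(sqrt(145)) = 12, since 12^2 = 144 <= 145 < 169 = 13^2.
Iterate m_{i+1} = d_i*a_i - m_i, d_{i+1} = (145 - m_{i+1}^2)/d_i, a_{i+1} = floor((a_0 + m_{i+1})/d_{i+1}):
  m_1 = 1*12 - 0 = 12, d_1 = (145 - 12^2)/1 = 1/1 = 1, a_1 = floor((12 + 12)/1) = 24.
  m_2 = 1*24 - 12 = 12, d_2 = (145 - 12^2)/1 = 1/1 = 1: (m_2, d_2) = (m_1, d_1) = (12, 1), so from here the quotient a_1 repeats; the period length is 1.
So sqrt(145) = [12; (24)] with period length k = 1.
k is odd, so (p_{k-1}, q_{k-1}) only solves x^2 - 145y^2 = -1 and the fundamental solution of x^2 - 145y^2 = 1 is (p_{2k-1}, q_{2k-1}) = (p_1, q_1); compute convergents through index 1, running through the period twice.
Convergents (p_i = a_i*p_{i-1} + p_{i-2}, q_i = a_i*q_{i-1} + q_{i-2} with p_{-2}=0, p_{-1}=1, q_{-2}=1, q_{-1}=0):
  i=0: a_0=12, p_0 = 12*1 + 0 = 12, q_0 = 12*0 + 1 = 1.
  i=1: a_1=24, p_1 = 24*12 + 1 = 289, q_1 = 24*1 + 0 = 24.
Indeed p_0^2 - 145*q_0^2 = 144 - 145 = -1, not +1.
Check: 289^2 - 145*24^2 = 83521 - 83520 = 1, so (x, y) = (289, 24) solves the equation, and by the theorem it is the least positive solution.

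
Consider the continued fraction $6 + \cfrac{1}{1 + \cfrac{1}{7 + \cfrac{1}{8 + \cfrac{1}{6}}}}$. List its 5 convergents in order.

6/1, 7/1, 55/8, 447/65, 2737/398

Using the convergent recurrence p_i = a_i*p_{i-1} + p_{i-2}, q_i = a_i*q_{i-1} + q_{i-2} with p_{-2}=0, p_{-1}=1, q_{-2}=1, q_{-1}=0:
  i=0: a_0=6, p_0 = 6*1 + 0 = 6, q_0 = 6*0 + 1 = 1.
  i=1: a_1=1, p_1 = 1*6 + 1 = 7, q_1 = 1*1 + 0 = 1.
  i=2: a_2=7, p_2 = 7*7 + 6 = 55, q_2 = 7*1 + 1 = 8.
  i=3: a_3=8, p_3 = 8*55 + 7 = 447, q_3 = 8*8 + 1 = 65.
  i=4: a_4=6, p_4 = 6*447 + 55 = 2737, q_4 = 6*65 + 8 = 398.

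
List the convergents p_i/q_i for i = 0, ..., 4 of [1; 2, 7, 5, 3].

Using the convergent recurrence p_i = a_i*p_{i-1} + p_{i-2}, q_i = a_i*q_{i-1} + q_{i-2} with p_{-2}=0, p_{-1}=1, q_{-2}=1, q_{-1}=0:
  i=0: a_0=1, p_0 = 1*1 + 0 = 1, q_0 = 1*0 + 1 = 1.
  i=1: a_1=2, p_1 = 2*1 + 1 = 3, q_1 = 2*1 + 0 = 2.
  i=2: a_2=7, p_2 = 7*3 + 1 = 22, q_2 = 7*2 + 1 = 15.
  i=3: a_3=5, p_3 = 5*22 + 3 = 113, q_3 = 5*15 + 2 = 77.
  i=4: a_4=3, p_4 = 3*113 + 22 = 361, q_4 = 3*77 + 15 = 246.

1/1, 3/2, 22/15, 113/77, 361/246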